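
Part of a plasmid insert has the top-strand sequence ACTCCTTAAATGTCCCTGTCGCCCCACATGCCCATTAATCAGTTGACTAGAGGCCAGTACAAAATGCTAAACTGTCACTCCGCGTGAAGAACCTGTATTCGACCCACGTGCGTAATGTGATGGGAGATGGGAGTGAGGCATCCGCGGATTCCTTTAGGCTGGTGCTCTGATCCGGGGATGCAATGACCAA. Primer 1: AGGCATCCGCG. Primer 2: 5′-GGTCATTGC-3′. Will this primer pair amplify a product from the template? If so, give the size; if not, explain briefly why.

Yes — a 53 bp product.

Primer 1 (AGGCATCCGCG) matches the top strand at positions 136–146; it acts as a forward primer.
Primer 2's reverse complement is GCAATGACC, matching the top strand at positions 180–188; it acts as a reverse primer.
The 3' ends face each other across positions 136–188, giving a 53 bp product.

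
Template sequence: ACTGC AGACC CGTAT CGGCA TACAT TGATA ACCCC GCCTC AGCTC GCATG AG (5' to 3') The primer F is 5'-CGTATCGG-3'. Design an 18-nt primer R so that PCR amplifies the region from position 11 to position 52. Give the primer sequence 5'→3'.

5'-CTCATGCGAGCTGAGGCG-3'

The product's 3' end on the top strand is position 52.
The reverse primer anneals to the top strand over positions 35–52, i.e. to CGCCTCAGCTCGCATGAG.
Its sequence written 5'→3' is the reverse complement: CTCATGCGAGCTGAGGCG.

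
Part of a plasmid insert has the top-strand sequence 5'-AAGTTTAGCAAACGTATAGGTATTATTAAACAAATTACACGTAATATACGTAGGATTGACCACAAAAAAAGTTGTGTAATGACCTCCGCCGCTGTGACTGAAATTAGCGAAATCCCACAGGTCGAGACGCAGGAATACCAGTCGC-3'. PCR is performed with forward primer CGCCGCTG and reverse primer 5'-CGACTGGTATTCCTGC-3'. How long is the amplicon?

Forward primer CGCCGCTG is found on the top strand at positions 87–94.
Taking the reverse complement of CGACTGGTATTCCTGC gives GCAGGAATACCAGTCG, found at positions 129–144 on the template; the primer anneals here to the top strand with its 3' end pointing upstream.
The product runs from position 87 to position 144, so its length is 144 − 87 + 1 = 58 bp.

58 bp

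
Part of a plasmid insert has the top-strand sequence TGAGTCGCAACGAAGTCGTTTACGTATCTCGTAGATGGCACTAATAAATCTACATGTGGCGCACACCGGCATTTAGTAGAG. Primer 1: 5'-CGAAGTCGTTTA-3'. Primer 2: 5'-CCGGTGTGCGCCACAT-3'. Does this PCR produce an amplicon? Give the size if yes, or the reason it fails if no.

Yes — a 59 bp product.

Primer 1 (CGAAGTCGTTTA) matches the top strand at positions 11–22; it acts as a forward primer.
Primer 2's reverse complement is ATGTGGCGCACACCGG, matching the top strand at positions 54–69; it acts as a reverse primer.
The 3' ends face each other across positions 11–69, giving a 59 bp product.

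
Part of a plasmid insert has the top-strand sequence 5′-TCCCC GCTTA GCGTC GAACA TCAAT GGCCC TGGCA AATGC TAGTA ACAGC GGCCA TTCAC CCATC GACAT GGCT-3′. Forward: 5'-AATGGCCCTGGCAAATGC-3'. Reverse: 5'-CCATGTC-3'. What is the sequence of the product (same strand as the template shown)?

5'-AATGGCCCTGGCAAATGCTAGTAACAGCGGCCATTCACCCATCGACATGG-3'

Scanning the template, AATGGCCCTGGCAAATGC occurs at positions 23–40; this primer anneals to the bottom strand there with its 3' end pointing downstream.
The reverse primer's reverse complement is GACATGG, which matches the template at positions 66–72.
The product is the template from position 23 through 72 (50 bp).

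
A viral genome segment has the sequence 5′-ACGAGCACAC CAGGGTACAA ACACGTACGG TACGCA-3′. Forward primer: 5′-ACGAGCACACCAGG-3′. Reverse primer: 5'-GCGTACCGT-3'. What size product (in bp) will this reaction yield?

35 bp

The forward primer matches the template at positions 1–14.
Reverse complement of the reverse primer: ACGGTACGC. This occurs on the top strand at positions 27–35.
The product runs from position 1 to position 35, so its length is 35 − 1 + 1 = 35 bp.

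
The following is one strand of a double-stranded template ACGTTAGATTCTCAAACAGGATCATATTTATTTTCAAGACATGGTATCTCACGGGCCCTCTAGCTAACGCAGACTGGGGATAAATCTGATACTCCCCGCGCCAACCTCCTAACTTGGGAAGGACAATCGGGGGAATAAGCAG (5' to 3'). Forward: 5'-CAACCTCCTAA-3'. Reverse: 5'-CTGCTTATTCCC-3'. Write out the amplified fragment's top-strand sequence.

Scanning the template, CAACCTCCTAA occurs at positions 102–112; this primer anneals to the bottom strand there with its 3' end pointing downstream.
Taking the reverse complement of CTGCTTATTCCC gives GGGAATAAGCAG, found at positions 131–142 on the template; the primer anneals here to the top strand with its 3' end pointing upstream.
The product is the template from position 102 through 142 (41 bp).

5'-CAACCTCCTAACTTGGGAAGGACAATCGGGGGAATAAGCAG-3'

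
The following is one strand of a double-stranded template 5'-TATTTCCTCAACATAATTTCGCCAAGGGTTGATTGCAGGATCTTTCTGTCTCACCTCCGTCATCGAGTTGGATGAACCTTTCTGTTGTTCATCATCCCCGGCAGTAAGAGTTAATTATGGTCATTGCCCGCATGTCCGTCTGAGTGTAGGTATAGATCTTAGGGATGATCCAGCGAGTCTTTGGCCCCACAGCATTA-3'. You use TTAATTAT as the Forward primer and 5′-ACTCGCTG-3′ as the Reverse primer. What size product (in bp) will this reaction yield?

68 bp

Forward primer TTAATTAT is found on the top strand at positions 111–118.
Reverse complement of the reverse primer: CAGCGAGT. This occurs on the top strand at positions 171–178.
Amplicon spans positions 111–178: 68 bp.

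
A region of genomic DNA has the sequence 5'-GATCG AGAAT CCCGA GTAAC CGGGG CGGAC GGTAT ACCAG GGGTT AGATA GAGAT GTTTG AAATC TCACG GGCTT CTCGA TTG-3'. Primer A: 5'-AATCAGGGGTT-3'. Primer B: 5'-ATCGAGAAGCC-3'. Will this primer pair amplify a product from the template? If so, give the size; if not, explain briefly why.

Primer A (AATCAGGGGTT) does not match the top strand, and its reverse complement AACCCCTGATT does not match either.
With no annealing site for primer A, no amplification occurs.

No product — primer A has no binding site in the template.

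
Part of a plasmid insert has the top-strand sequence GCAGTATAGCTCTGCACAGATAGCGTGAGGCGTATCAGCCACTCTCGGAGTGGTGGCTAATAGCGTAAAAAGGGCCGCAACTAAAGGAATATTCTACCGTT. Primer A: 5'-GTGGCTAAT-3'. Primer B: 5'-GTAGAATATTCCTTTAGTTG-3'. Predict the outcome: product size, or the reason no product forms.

Yes — a 45 bp product.

Primer A (GTGGCTAAT) matches the top strand at positions 53–61; it acts as a forward primer.
Primer B's reverse complement is CAACTAAAGGAATATTCTAC, matching the top strand at positions 78–97; it acts as a reverse primer.
The 3' ends face each other across positions 53–97, giving a 45 bp product.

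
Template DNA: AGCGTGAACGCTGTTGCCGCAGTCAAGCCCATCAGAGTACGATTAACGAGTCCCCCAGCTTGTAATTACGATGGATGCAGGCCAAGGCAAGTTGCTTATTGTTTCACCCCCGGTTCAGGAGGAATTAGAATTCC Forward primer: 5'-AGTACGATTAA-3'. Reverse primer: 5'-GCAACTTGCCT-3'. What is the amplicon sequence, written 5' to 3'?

5'-AGTACGATTAACGAGTCCCCCAGCTTGTAATTACGATGGATGCAGGCCAAGGCAAGTTGC-3'

Scanning the template, AGTACGATTAA occurs at positions 36–46; this primer anneals to the bottom strand there with its 3' end pointing downstream.
Reverse complement of the reverse primer: AGGCAAGTTGC. This occurs on the top strand at positions 85–95.
The product is the template from position 36 through 95 (60 bp).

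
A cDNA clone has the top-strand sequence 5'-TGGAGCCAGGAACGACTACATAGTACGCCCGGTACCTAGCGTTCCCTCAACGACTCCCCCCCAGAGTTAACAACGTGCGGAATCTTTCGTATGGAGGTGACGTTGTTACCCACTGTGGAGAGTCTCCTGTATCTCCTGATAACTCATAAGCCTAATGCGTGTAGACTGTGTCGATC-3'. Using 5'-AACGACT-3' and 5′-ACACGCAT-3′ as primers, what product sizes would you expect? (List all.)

152 bp, 114 bp

The forward primer AACGACT matches the top strand at positions 11–17, 49–55.
The reverse primer's reverse complement is ATGCGTGT, matching at positions 155–162.
Each forward site pairs with the reverse site to give a product ending at position 162: sizes 152, 114 bp.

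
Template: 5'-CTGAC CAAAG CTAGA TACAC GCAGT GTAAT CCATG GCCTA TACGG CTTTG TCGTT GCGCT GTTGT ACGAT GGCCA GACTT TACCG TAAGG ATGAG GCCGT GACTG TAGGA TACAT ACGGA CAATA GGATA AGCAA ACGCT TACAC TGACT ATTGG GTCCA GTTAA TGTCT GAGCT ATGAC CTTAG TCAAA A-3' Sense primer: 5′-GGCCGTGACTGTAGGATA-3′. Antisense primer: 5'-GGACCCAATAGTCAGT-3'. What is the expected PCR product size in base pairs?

Forward primer GGCCGTGACTGTAGGATA is found on the top strand at positions 95–112.
Taking the reverse complement of GGACCCAATAGTCAGT gives ACTGACTATTGGGTCC, found at positions 144–159 on the template; the primer anneals here to the top strand with its 3' end pointing upstream.
Product length = (reverse-primer end) − (forward-primer start) + 1 = 159 − 95 + 1 = 65 bp.

65 bp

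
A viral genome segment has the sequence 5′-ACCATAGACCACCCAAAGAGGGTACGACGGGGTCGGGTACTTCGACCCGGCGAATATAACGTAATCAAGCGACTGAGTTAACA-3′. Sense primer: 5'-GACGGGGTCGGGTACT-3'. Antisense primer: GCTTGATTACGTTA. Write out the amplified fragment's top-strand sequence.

5'-GACGGGGTCGGGTACTTCGACCCGGCGAATATAACGTAATCAAGC-3'

The forward primer matches the template at positions 26–41.
Reverse complement of the reverse primer: TAACGTAATCAAGC. This occurs on the top strand at positions 57–70.
The product is the template from position 26 through 70 (45 bp).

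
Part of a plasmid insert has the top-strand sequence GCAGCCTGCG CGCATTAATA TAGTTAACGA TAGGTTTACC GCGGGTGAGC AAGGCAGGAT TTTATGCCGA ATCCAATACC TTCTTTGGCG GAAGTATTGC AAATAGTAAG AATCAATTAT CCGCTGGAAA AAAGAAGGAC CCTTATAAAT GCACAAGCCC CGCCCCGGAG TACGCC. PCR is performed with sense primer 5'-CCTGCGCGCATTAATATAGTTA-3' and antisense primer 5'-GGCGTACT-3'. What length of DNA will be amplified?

Scanning the template, CCTGCGCGCATTAATATAGTTA occurs at positions 5–26; this primer anneals to the bottom strand there with its 3' end pointing downstream.
Taking the reverse complement of GGCGTACT gives AGTACGCC, found at positions 169–176 on the template; the primer anneals here to the top strand with its 3' end pointing upstream.
Amplicon spans positions 5–176: 172 bp.

172 bp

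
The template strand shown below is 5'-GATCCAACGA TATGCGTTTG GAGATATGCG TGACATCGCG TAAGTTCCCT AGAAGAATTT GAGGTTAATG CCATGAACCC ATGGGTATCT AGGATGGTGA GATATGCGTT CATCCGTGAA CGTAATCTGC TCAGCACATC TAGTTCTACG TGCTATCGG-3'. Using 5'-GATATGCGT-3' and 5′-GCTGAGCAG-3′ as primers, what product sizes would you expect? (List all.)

The forward primer GATATGCGT matches the top strand at positions 9–17, 23–31, 101–109.
The reverse primer's reverse complement is CTGCTCAGC, matching at positions 127–135.
Each forward site pairs with the reverse site to give a product ending at position 135: sizes 127, 113, 35 bp.

127 bp, 113 bp, 35 bp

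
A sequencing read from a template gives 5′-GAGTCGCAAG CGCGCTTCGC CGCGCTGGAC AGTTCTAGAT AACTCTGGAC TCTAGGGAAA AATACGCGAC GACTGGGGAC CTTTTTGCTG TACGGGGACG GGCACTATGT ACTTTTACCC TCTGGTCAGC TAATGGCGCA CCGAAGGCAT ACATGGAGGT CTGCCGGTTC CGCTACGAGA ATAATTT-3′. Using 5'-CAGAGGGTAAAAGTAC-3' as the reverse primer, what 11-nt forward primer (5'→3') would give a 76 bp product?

The reverse primer's reverse complement GTACTTTTACCCTCTG matches the template at positions 109–124, so the product ends at position 124.
A 76 bp product then starts at position 124 − 76 + 1 = 49.
The forward primer is identical to the top strand there: ACTCTAGGGAA.

5'-ACTCTAGGGAA-3'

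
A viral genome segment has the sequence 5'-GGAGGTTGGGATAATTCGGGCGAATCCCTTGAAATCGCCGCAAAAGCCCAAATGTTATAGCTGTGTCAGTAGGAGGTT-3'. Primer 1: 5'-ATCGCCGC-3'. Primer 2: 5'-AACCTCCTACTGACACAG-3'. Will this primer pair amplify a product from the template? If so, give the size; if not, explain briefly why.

Yes — a 45 bp product.

Primer 1 (ATCGCCGC) matches the top strand at positions 34–41; it acts as a forward primer.
Primer 2's reverse complement is CTGTGTCAGTAGGAGGTT, matching the top strand at positions 61–78; it acts as a reverse primer.
The 3' ends face each other across positions 34–78, giving a 45 bp product.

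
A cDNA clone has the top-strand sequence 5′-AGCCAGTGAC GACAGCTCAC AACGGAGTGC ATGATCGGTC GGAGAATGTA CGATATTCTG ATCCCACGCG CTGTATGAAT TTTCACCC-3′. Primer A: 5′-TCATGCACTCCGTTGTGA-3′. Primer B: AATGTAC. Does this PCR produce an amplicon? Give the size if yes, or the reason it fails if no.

Primer A (TCATGCACTCCGTTGTGA) has reverse complement TCACAACGGAGTGCATGA, which matches the top strand at positions 17–34; primer A anneals to the top strand there with its 3' end pointing upstream toward position 17.
Primer B (AATGTAC) matches the top strand directly at positions 45–51; it anneals to the bottom strand with its 3' end pointing downstream toward position 51.
The 3' ends diverge (primer A extends toward position 1, primer B toward position 88), so the primers never converge on a shared product.

No product — the primers' 3' ends point away from each other.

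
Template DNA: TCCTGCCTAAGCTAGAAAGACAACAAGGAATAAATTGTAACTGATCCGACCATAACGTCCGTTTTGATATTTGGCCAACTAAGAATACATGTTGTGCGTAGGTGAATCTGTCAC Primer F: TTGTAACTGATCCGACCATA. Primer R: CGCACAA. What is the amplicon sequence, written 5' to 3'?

5'-TTGTAACTGATCCGACCATAACGTCCGTTTTGATATTTGGCCAACTAAGAATACATGTTGTGCG-3'

The forward primer matches the template at positions 35–54.
Taking the reverse complement of CGCACAA gives TTGTGCG, found at positions 92–98 on the template; the primer anneals here to the top strand with its 3' end pointing upstream.
The product is the template from position 35 through 98 (64 bp).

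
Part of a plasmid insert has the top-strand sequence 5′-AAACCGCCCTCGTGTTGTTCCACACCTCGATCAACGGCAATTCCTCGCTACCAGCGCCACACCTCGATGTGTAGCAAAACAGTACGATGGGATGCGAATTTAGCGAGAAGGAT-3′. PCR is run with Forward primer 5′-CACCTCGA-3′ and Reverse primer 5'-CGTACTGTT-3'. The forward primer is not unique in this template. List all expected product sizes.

64 bp, 27 bp

The forward primer CACCTCGA matches the top strand at positions 23–30, 60–67.
The reverse primer's reverse complement is AACAGTACG, matching at positions 78–86.
Each forward site pairs with the reverse site to give a product ending at position 86: sizes 64, 27 bp.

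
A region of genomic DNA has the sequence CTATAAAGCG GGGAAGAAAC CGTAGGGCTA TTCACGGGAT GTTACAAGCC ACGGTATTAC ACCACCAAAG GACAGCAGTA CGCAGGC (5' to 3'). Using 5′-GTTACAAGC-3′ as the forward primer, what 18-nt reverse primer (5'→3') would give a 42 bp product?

5'-CGTACTGCTGTCCTTTGG-3'

The forward primer binds at positions 41–49, so a 42 bp product ends at position 41 + 42 − 1 = 82.
The reverse primer anneals to the top strand over positions 65–82, i.e. to CCAAAGGACAGCAGTACG.
Its sequence written 5'→3' is the reverse complement: CGTACTGCTGTCCTTTGG.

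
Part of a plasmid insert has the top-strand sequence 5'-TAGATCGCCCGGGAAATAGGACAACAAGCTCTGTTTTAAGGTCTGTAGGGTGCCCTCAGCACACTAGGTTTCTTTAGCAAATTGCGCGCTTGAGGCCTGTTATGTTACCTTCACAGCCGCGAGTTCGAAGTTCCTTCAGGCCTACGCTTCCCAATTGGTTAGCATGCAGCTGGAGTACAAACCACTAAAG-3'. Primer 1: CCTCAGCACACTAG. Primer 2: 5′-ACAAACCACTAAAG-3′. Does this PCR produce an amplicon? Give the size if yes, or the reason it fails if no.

No product — both primers anneal to the same strand and extend in the same direction.

Primer 1 (CCTCAGCACACTAG) matches the top strand at positions 54–67 (3' end points downstream).
Primer 2 (ACAAACCACTAAAG) also matches the top strand directly, at positions 177–190 — its reverse complement CTTTAGTGGTTTGT is not present.
Both primers anneal to the bottom strand with 3' ends pointing the same way, so neither can prime synthesis back toward the other.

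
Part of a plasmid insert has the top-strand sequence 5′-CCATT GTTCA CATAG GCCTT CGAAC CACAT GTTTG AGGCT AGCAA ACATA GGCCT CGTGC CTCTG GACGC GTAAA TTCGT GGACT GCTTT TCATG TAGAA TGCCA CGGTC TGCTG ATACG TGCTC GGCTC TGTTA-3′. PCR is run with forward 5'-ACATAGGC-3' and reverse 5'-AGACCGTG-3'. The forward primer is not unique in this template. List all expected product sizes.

102 bp, 66 bp

The forward primer ACATAGGC matches the top strand at positions 10–17, 46–53.
The reverse primer's reverse complement is CACGGTCT, matching at positions 104–111.
Each forward site pairs with the reverse site to give a product ending at position 111: sizes 102, 66 bp.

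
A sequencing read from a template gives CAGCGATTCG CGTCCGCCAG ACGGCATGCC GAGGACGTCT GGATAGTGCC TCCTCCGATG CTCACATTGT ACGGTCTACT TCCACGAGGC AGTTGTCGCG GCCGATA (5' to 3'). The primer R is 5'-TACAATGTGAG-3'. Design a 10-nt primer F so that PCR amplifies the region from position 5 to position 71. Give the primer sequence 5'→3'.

5'-GATTCGCGTC-3'

The reverse primer's reverse complement CTCACATTGTA matches the template at positions 61–71; the product starts at position 5.
The forward primer is identical to the top strand over positions 5–14: GATTCGCGTC.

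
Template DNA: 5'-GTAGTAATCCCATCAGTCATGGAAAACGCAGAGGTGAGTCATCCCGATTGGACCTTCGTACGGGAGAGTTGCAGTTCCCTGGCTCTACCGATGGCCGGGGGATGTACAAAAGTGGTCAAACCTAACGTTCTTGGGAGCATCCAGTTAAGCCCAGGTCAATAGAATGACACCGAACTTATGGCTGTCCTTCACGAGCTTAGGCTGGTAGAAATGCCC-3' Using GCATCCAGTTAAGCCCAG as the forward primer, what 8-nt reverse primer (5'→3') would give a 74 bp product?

5'-TTCTACCA-3'

The forward primer binds at positions 137–154, so a 74 bp product ends at position 137 + 74 − 1 = 210.
The reverse primer anneals to the top strand over positions 203–210, i.e. to TGGTAGAA.
Its sequence written 5'→3' is the reverse complement: TTCTACCA.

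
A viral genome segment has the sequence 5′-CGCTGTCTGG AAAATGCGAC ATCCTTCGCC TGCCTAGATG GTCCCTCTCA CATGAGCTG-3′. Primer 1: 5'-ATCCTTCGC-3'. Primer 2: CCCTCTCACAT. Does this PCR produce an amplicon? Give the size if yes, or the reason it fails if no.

Primer 1 (ATCCTTCGC) matches the top strand at positions 21–29 (3' end points downstream).
Primer 2 (CCCTCTCACAT) also matches the top strand directly, at positions 43–53 — its reverse complement ATGTGAGAGGG is not present.
Both primers anneal to the bottom strand with 3' ends pointing the same way, so neither can prime synthesis back toward the other.

No product — both primers anneal to the same strand and extend in the same direction.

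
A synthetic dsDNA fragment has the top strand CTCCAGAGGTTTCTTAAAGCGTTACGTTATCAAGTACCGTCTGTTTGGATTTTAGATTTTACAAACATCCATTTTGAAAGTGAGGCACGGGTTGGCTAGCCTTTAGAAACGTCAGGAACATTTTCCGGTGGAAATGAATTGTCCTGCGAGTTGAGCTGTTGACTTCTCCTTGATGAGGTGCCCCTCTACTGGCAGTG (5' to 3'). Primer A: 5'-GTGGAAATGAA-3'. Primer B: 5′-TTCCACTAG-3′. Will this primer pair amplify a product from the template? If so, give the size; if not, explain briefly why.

Primer B (TTCCACTAG) does not match the top strand, and its reverse complement CTAGTGGAA does not match either.
With no annealing site for primer B, no amplification occurs.

No product — primer B has no binding site in the template.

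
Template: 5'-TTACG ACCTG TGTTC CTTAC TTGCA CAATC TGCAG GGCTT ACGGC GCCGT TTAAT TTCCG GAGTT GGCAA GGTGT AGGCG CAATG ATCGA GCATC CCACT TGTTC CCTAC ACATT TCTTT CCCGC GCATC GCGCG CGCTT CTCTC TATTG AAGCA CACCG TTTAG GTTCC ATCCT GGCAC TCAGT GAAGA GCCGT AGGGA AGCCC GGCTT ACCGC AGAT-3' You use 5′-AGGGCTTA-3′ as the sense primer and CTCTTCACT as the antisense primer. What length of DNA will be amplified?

158 bp

Scanning the template, AGGGCTTA occurs at positions 34–41; this primer anneals to the bottom strand there with its 3' end pointing downstream.
Reverse complement of the reverse primer: AGTGAAGAG. This occurs on the top strand at positions 183–191.
The product runs from position 34 to position 191, so its length is 191 − 34 + 1 = 158 bp.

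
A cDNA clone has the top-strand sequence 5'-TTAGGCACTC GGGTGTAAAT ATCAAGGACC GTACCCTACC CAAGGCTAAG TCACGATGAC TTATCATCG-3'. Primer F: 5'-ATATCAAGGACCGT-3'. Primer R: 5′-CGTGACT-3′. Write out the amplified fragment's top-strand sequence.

Scanning the template, ATATCAAGGACCGT occurs at positions 19–32; this primer anneals to the bottom strand there with its 3' end pointing downstream.
The reverse primer's reverse complement is AGTCACG, which matches the template at positions 49–55.
The product is the template from position 19 through 55 (37 bp).

5'-ATATCAAGGACCGTACCCTACCCAAGGCTAAGTCACG-3'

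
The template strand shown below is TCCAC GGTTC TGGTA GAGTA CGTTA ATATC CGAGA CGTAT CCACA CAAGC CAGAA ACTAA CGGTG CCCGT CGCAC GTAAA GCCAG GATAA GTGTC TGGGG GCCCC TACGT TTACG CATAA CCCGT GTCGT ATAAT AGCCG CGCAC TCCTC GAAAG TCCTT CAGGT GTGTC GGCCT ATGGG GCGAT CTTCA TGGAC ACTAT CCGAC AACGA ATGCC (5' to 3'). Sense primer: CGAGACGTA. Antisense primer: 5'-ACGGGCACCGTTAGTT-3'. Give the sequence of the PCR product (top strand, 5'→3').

5'-CGAGACGTATCCACACAAGCCAGAAACTAACGGTGCCCGT-3'

Scanning the template, CGAGACGTA occurs at positions 31–39; this primer anneals to the bottom strand there with its 3' end pointing downstream.
The reverse primer's reverse complement is AACTAACGGTGCCCGT, which matches the template at positions 55–70.
The product is the template from position 31 through 70 (40 bp).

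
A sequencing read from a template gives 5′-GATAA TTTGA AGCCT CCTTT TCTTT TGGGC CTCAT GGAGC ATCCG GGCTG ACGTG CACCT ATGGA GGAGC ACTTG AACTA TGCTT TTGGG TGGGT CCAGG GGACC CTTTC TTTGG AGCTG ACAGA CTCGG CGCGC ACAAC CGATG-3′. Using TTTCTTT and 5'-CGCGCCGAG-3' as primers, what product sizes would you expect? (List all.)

116 bp, 28 bp

The forward primer TTTCTTT matches the top strand at positions 19–25, 107–113.
The reverse primer's reverse complement is CTCGGCGCG, matching at positions 126–134.
Each forward site pairs with the reverse site to give a product ending at position 134: sizes 116, 28 bp.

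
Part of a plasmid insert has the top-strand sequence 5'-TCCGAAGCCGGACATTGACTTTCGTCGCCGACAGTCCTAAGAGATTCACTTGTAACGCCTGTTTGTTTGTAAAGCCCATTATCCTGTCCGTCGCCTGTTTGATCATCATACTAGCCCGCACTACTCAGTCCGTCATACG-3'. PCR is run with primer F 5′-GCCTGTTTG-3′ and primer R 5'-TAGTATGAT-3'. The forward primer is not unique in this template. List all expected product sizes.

57 bp, 21 bp

The forward primer GCCTGTTTG matches the top strand at positions 57–65, 93–101.
The reverse primer's reverse complement is ATCATACTA, matching at positions 105–113.
Each forward site pairs with the reverse site to give a product ending at position 113: sizes 57, 21 bp.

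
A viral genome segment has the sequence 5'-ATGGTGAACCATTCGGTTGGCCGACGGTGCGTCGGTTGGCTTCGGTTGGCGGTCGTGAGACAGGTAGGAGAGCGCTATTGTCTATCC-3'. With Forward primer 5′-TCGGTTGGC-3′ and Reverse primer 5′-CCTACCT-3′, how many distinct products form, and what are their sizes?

The forward primer TCGGTTGGC matches the top strand at positions 13–21, 32–40, 42–50.
The reverse primer's reverse complement is AGGTAGG, matching at positions 62–68.
Each forward site pairs with the reverse site to give a product ending at position 68: sizes 56, 37, 27 bp.

Three products: 56 bp, 37 bp, 27 bp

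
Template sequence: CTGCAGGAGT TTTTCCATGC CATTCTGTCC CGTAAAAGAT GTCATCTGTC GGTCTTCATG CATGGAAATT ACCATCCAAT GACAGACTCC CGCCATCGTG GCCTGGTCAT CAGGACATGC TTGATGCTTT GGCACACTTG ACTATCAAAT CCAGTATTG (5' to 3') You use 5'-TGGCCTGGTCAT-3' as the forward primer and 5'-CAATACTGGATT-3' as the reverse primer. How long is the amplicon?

61 bp

Scanning the template, TGGCCTGGTCAT occurs at positions 99–110; this primer anneals to the bottom strand there with its 3' end pointing downstream.
Taking the reverse complement of CAATACTGGATT gives AATCCAGTATTG, found at positions 148–159 on the template; the primer anneals here to the top strand with its 3' end pointing upstream.
The product runs from position 99 to position 159, so its length is 159 − 99 + 1 = 61 bp.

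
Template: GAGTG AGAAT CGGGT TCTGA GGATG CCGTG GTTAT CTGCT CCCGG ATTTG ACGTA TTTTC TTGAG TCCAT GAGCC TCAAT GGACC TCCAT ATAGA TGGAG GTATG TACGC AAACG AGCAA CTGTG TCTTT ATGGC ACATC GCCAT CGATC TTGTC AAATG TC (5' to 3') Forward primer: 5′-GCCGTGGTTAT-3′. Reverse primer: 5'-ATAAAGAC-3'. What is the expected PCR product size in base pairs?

Forward primer GCCGTGGTTAT is found on the top strand at positions 25–35.
Taking the reverse complement of ATAAAGAC gives GTCTTTAT, found at positions 125–132 on the template; the primer anneals here to the top strand with its 3' end pointing upstream.
Product length = (reverse-primer end) − (forward-primer start) + 1 = 132 − 25 + 1 = 108 bp.

108 bp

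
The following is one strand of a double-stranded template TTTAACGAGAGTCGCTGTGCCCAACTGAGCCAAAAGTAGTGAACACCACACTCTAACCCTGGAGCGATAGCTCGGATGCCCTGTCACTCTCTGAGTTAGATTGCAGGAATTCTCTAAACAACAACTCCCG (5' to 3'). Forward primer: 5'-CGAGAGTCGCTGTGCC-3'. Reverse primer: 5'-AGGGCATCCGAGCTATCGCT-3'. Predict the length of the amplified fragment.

Forward primer CGAGAGTCGCTGTGCC is found on the top strand at positions 6–21.
The reverse primer's reverse complement is AGCGATAGCTCGGATGCCCT, which matches the template at positions 63–82.
Product length = (reverse-primer end) − (forward-primer start) + 1 = 82 − 6 + 1 = 77 bp.

77 bp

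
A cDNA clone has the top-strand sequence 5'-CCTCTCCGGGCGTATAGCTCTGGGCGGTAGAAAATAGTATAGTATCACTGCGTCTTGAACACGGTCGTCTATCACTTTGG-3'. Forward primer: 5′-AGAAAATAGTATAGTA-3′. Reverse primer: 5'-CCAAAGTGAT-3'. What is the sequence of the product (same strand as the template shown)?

5'-AGAAAATAGTATAGTATCACTGCGTCTTGAACACGGTCGTCTATCACTTTGG-3'

Scanning the template, AGAAAATAGTATAGTA occurs at positions 29–44; this primer anneals to the bottom strand there with its 3' end pointing downstream.
Reverse complement of the reverse primer: ATCACTTTGG. This occurs on the top strand at positions 71–80.
The product is the template from position 29 through 80 (52 bp).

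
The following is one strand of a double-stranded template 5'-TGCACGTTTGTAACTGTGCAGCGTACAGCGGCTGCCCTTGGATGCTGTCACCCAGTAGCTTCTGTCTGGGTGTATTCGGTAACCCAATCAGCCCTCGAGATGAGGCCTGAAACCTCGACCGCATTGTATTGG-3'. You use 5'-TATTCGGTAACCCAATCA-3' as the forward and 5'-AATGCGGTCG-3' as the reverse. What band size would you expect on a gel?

Scanning the template, TATTCGGTAACCCAATCA occurs at positions 73–90; this primer anneals to the bottom strand there with its 3' end pointing downstream.
Taking the reverse complement of AATGCGGTCG gives CGACCGCATT, found at positions 116–125 on the template; the primer anneals here to the top strand with its 3' end pointing upstream.
Amplicon spans positions 73–125: 53 bp.

53 bp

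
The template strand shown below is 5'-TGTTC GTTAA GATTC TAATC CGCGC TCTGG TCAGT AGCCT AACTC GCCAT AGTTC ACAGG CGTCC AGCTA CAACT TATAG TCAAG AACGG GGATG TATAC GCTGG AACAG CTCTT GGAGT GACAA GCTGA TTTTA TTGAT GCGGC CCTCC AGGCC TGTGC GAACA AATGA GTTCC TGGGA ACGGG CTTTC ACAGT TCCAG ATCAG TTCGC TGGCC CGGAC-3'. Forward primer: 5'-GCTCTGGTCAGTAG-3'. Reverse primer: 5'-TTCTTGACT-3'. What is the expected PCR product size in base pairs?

64 bp

The forward primer matches the template at positions 24–37.
Taking the reverse complement of TTCTTGACT gives AGTCAAGAA, found at positions 79–87 on the template; the primer anneals here to the top strand with its 3' end pointing upstream.
Product length = (reverse-primer end) − (forward-primer start) + 1 = 87 − 24 + 1 = 64 bp.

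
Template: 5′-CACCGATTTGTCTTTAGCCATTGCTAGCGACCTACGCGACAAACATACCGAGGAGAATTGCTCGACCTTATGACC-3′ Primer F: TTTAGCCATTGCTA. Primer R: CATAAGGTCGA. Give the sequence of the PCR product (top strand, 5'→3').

5'-TTTAGCCATTGCTAGCGACCTACGCGACAAACATACCGAGGAGAATTGCTCGACCTTATG-3'

The forward primer matches the template at positions 13–26.
Reverse complement of the reverse primer: TCGACCTTATG. This occurs on the top strand at positions 62–72.
The product is the template from position 13 through 72 (60 bp).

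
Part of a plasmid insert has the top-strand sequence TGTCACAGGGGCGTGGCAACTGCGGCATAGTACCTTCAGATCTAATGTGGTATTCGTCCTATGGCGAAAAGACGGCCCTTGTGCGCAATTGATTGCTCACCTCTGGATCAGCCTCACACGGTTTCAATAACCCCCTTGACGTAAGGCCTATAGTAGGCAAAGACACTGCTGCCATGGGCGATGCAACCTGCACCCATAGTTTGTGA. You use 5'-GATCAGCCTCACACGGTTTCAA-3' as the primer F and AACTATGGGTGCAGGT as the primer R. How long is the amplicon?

Scanning the template, GATCAGCCTCACACGGTTTCAA occurs at positions 106–127; this primer anneals to the bottom strand there with its 3' end pointing downstream.
Reverse complement of the reverse primer: ACCTGCACCCATAGTT. This occurs on the top strand at positions 186–201.
The product runs from position 106 to position 201, so its length is 201 − 106 + 1 = 96 bp.

96 bp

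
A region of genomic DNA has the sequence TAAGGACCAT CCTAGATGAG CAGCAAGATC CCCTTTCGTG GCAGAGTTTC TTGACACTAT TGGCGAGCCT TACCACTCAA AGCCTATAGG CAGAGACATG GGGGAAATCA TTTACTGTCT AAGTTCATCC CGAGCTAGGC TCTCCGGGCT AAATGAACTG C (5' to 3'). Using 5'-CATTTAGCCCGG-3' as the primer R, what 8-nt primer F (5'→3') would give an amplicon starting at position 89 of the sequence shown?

The reverse primer's reverse complement CCGGGCTAAATG matches the template at positions 144–155; the product starts at position 89.
The forward primer is identical to the top strand over positions 89–96: GGCAGAGA.

5'-GGCAGAGA-3'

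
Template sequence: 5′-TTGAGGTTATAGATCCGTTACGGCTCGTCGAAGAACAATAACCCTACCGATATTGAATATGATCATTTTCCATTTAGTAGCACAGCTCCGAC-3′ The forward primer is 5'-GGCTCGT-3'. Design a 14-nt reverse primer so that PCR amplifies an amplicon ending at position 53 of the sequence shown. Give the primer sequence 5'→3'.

5'-ATATCGGTAGGGTT-3'

The forward primer binds at positions 22–28; the product's 3' end on the top strand is position 53.
The reverse primer anneals to the top strand over positions 40–53, i.e. to AACCCTACCGATAT.
Its sequence written 5'→3' is the reverse complement: ATATCGGTAGGGTT.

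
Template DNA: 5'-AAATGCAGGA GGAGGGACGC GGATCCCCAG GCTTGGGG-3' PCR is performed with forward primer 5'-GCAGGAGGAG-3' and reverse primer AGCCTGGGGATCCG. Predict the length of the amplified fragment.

The forward primer matches the template at positions 5–14.
Taking the reverse complement of AGCCTGGGGATCCG gives CGGATCCCCAGGCT, found at positions 20–33 on the template; the primer anneals here to the top strand with its 3' end pointing upstream.
Amplicon spans positions 5–33: 29 bp.

29 bp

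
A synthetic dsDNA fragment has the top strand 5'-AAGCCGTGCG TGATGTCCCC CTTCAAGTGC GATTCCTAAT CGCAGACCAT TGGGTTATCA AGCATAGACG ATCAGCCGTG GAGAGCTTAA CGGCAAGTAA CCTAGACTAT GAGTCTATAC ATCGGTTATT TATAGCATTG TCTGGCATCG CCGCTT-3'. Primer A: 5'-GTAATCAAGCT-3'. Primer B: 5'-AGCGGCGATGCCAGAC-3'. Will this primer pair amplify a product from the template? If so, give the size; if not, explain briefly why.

No product — primer A has no binding site in the template.

Primer A (GTAATCAAGCT) does not match the top strand, and its reverse complement AGCTTGATTAC does not match either.
With no annealing site for primer A, no amplification occurs.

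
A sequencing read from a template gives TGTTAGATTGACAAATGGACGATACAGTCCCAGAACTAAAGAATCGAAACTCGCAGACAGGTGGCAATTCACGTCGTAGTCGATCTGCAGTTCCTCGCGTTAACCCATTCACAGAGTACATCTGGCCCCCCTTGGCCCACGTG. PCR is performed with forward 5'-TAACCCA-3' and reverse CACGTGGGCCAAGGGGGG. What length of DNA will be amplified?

Scanning the template, TAACCCA occurs at positions 101–107; this primer anneals to the bottom strand there with its 3' end pointing downstream.
The reverse primer's reverse complement is CCCCCCTTGGCCCACGTG, which matches the template at positions 126–143.
The product runs from position 101 to position 143, so its length is 143 − 101 + 1 = 43 bp.

43 bp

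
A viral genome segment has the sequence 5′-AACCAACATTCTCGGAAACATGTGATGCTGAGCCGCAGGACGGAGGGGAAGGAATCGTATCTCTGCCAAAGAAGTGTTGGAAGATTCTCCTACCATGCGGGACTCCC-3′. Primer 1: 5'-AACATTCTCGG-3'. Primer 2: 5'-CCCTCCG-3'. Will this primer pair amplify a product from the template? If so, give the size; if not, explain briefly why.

Primer 1 (AACATTCTCGG) matches the top strand at positions 5–15; it acts as a forward primer.
Primer 2's reverse complement is CGGAGGG, matching the top strand at positions 41–47; it acts as a reverse primer.
The 3' ends face each other across positions 5–47, giving a 43 bp product.

Yes — a 43 bp product.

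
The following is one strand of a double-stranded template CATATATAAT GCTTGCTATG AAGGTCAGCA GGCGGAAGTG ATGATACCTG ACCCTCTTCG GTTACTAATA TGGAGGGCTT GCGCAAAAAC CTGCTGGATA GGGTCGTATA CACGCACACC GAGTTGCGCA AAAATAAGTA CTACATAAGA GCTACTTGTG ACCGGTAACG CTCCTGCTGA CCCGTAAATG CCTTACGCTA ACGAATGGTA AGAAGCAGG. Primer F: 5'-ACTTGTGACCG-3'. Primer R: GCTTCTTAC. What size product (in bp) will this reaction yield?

Scanning the template, ACTTGTGACCG occurs at positions 154–164; this primer anneals to the bottom strand there with its 3' end pointing downstream.
Taking the reverse complement of GCTTCTTAC gives GTAAGAAGC, found at positions 208–216 on the template; the primer anneals here to the top strand with its 3' end pointing upstream.
Product length = (reverse-primer end) − (forward-primer start) + 1 = 216 − 154 + 1 = 63 bp.

63 bp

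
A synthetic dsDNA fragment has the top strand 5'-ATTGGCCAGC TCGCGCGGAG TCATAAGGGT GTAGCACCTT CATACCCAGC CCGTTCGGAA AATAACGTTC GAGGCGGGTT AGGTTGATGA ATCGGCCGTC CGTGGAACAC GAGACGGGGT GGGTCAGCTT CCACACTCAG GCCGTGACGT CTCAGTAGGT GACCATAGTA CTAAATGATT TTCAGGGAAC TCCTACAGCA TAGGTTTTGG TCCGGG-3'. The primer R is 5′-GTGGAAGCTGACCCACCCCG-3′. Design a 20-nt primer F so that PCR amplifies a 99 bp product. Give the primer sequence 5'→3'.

The reverse primer's reverse complement CGGGGTGGGTCAGCTTCCAC matches the template at positions 115–134, so the product ends at position 134.
A 99 bp product then starts at position 134 − 99 + 1 = 36.
The forward primer is identical to the top strand there: ACCTTCATACCCAGCCCGTT.

5'-ACCTTCATACCCAGCCCGTT-3'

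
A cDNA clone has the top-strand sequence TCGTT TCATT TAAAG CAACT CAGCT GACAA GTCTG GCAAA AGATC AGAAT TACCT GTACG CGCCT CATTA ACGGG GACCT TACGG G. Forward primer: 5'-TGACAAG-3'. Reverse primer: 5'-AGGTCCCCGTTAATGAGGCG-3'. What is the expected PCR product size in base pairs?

56 bp

Scanning the template, TGACAAG occurs at positions 25–31; this primer anneals to the bottom strand there with its 3' end pointing downstream.
The reverse primer's reverse complement is CGCCTCATTAACGGGGACCT, which matches the template at positions 61–80.
Amplicon spans positions 25–80: 56 bp.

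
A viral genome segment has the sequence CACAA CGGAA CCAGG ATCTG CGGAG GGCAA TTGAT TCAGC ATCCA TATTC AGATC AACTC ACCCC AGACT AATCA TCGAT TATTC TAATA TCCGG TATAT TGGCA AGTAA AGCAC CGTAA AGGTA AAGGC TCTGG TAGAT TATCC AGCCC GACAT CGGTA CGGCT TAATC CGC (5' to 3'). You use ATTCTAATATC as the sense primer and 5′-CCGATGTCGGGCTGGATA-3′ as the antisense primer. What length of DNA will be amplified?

Forward primer ATTCTAATATC is found on the top strand at positions 82–92.
The reverse primer's reverse complement is TATCCAGCCCGACATCGG, which matches the template at positions 141–158.
Product length = (reverse-primer end) − (forward-primer start) + 1 = 158 − 82 + 1 = 77 bp.

77 bp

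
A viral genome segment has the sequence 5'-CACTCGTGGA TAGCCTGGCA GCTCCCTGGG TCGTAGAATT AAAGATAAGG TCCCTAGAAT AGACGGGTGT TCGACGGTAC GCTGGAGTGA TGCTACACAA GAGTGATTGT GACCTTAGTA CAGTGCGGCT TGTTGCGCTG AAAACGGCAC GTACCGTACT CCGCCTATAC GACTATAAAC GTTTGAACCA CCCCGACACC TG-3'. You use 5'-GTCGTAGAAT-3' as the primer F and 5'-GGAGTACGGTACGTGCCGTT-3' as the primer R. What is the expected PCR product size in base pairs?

133 bp

Forward primer GTCGTAGAAT is found on the top strand at positions 30–39.
The reverse primer's reverse complement is AACGGCACGTACCGTACTCC, which matches the template at positions 143–162.
Product length = (reverse-primer end) − (forward-primer start) + 1 = 162 − 30 + 1 = 133 bp.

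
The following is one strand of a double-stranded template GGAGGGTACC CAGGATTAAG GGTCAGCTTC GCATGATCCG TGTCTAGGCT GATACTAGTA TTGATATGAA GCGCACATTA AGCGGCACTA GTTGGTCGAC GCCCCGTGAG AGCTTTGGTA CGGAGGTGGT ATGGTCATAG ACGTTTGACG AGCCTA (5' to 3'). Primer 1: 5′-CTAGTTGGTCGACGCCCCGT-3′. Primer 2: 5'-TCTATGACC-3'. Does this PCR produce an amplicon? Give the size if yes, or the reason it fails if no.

Primer 1 (CTAGTTGGTCGACGCCCCGT) matches the top strand at positions 88–107; it acts as a forward primer.
Primer 2's reverse complement is GGTCATAGA, matching the top strand at positions 133–141; it acts as a reverse primer.
The 3' ends face each other across positions 88–141, giving a 54 bp product.

Yes — a 54 bp product.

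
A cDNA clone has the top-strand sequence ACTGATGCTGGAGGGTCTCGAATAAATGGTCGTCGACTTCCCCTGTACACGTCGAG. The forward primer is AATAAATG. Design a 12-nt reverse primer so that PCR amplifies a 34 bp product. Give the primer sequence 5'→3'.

The forward primer binds at positions 21–28, so a 34 bp product ends at position 21 + 34 − 1 = 54.
The reverse primer anneals to the top strand over positions 43–54, i.e. to CTGTACACGTCG.
Its sequence written 5'→3' is the reverse complement: CGACGTGTACAG.

5'-CGACGTGTACAG-3'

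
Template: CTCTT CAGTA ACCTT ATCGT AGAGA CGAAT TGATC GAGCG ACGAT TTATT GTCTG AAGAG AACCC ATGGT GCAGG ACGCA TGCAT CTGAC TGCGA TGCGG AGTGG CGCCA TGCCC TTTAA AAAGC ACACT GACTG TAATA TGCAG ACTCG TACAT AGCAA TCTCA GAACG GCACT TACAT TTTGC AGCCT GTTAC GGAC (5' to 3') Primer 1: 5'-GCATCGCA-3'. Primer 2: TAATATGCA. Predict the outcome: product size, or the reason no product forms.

No product — the primers' 3' ends point away from each other.

Primer 1 (GCATCGCA) has reverse complement TGCGATGC, which matches the top strand at positions 91–98; primer 1 anneals to the top strand there with its 3' end pointing upstream toward position 91.
Primer 2 (TAATATGCA) matches the top strand directly at positions 136–144; it anneals to the bottom strand with its 3' end pointing downstream toward position 144.
The 3' ends diverge (primer 1 extends toward position 1, primer 2 toward position 199), so the primers never converge on a shared product.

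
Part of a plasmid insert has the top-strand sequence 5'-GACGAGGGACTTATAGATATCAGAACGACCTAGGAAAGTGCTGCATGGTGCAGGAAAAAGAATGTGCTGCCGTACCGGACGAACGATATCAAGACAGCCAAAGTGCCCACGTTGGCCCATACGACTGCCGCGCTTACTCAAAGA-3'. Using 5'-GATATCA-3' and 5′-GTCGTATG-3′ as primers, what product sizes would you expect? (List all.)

110 bp, 41 bp

The forward primer GATATCA matches the top strand at positions 16–22, 85–91.
The reverse primer's reverse complement is CATACGAC, matching at positions 118–125.
Each forward site pairs with the reverse site to give a product ending at position 125: sizes 110, 41 bp.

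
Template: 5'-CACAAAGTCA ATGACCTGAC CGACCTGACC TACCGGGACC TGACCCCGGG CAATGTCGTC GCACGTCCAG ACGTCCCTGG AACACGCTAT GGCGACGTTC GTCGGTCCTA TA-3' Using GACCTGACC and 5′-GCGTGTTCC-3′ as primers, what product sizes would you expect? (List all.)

75 bp, 66 bp, 51 bp

The forward primer GACCTGACC matches the top strand at positions 13–21, 22–30, 37–45.
The reverse primer's reverse complement is GGAACACGC, matching at positions 79–87.
Each forward site pairs with the reverse site to give a product ending at position 87: sizes 75, 66, 51 bp.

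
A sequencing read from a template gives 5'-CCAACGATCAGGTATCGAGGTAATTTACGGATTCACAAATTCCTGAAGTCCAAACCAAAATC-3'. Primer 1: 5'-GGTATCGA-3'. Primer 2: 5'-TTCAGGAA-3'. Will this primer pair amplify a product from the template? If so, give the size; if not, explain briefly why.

Yes — a 37 bp product.

Primer 1 (GGTATCGA) matches the top strand at positions 11–18; it acts as a forward primer.
Primer 2's reverse complement is TTCCTGAA, matching the top strand at positions 40–47; it acts as a reverse primer.
The 3' ends face each other across positions 11–47, giving a 37 bp product.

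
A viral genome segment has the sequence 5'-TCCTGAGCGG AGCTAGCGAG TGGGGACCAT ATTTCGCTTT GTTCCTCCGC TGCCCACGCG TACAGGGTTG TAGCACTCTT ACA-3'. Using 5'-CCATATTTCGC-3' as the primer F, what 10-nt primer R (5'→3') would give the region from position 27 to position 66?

5'-CCTGTACGCG-3'

The product's 3' end on the top strand is position 66.
The reverse primer anneals to the top strand over positions 57–66, i.e. to CGCGTACAGG.
Its sequence written 5'→3' is the reverse complement: CCTGTACGCG.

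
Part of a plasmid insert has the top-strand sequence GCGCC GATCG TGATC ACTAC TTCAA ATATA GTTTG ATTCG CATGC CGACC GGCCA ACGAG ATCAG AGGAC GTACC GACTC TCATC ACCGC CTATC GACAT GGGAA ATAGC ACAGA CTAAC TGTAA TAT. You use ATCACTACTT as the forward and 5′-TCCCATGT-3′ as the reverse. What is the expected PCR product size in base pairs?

92 bp

The forward primer matches the template at positions 13–22.
Reverse complement of the reverse primer: ACATGGGA. This occurs on the top strand at positions 97–104.
Product length = (reverse-primer end) − (forward-primer start) + 1 = 104 − 13 + 1 = 92 bp.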